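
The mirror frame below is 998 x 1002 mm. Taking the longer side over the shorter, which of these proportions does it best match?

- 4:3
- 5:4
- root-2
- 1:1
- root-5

1:1

1002/998 ≈ 1.004. Nearest candidates are 1:1 (1.000, off by 0.004) and 5:4 (1.250, off by 0.246).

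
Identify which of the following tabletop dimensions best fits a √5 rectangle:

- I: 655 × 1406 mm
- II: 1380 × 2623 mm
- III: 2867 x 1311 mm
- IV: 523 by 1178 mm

IV

Ratios (long/short): I ≈ 2.147; II ≈ 1.901; III ≈ 2.187; IV ≈ 2.252.
root-5 ≈ 2.236; option IV is nearest (Δ 0.016).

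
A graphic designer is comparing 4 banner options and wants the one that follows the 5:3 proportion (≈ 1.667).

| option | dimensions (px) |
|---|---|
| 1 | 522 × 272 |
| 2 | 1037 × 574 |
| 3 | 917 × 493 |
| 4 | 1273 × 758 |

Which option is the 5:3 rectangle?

Ratios (long/short): 1 ≈ 1.919; 2 ≈ 1.807; 3 ≈ 1.860; 4 ≈ 1.679.
5:3 ≈ 1.667; option 4 is nearest (Δ 0.012).

4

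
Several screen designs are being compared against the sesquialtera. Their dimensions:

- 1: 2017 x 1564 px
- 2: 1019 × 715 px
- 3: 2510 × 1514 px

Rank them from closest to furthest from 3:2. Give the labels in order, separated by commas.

2, 3, 1

Ratios: 1 = 2017 / 1564 ≈ 1.290; 2 = 1019 / 715 ≈ 1.425; 3 = 2510 / 1514 ≈ 1.658.
|Δ from 1.500|: 1 0.210; 2 0.075; 3 0.158.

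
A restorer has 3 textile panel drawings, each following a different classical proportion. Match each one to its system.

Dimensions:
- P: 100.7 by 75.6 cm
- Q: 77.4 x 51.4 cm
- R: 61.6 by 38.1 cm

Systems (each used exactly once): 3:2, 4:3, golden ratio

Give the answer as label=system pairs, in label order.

P=4:3, Q=3:2, R=golden ratio

P = 100.7/75.6 ≈ 1.332 → 4:3 (1.333)
Q = 77.4/51.4 ≈ 1.506 → 3:2 (1.500)
R = 61.6/38.1 ≈ 1.617 → golden ratio (1.618)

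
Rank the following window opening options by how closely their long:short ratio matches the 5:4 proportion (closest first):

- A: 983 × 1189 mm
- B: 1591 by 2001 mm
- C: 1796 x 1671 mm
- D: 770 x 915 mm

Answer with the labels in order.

B, A, D, C

A: 1189/983 ≈ 1.210 → |1.210 − 1.250| = 0.040
B: 2001/1591 ≈ 1.258 → |1.258 − 1.250| = 0.008
C: 1796/1671 ≈ 1.075 → |1.075 − 1.250| = 0.175
D: 915/770 ≈ 1.188 → |1.188 − 1.250| = 0.062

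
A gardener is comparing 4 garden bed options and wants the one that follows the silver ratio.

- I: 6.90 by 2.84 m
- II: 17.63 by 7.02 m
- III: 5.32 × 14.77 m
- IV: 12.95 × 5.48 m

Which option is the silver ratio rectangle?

I

Target silver ratio ≈ 2.414.
I: 2.430 (Δ0.016)  II: 2.511 (Δ0.097)  III: 2.776 (Δ0.362)  IV: 2.363 (Δ0.051)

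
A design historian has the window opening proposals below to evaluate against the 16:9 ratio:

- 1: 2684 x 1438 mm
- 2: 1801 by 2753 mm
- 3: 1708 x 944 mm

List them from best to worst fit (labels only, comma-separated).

3, 1, 2

Ratios: 1 = 2684 / 1438 ≈ 1.866; 2 = 2753 / 1801 ≈ 1.529; 3 = 1708 / 944 ≈ 1.809.
|Δ from 1.778|: 1 0.088; 2 0.249; 3 0.031.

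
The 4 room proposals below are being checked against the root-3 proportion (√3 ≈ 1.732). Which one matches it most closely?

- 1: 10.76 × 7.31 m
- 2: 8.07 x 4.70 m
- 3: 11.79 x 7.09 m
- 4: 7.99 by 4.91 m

Target root-3 ≈ 1.732.
1: 1.472 (Δ0.260)  2: 1.717 (Δ0.015)  3: 1.663 (Δ0.069)  4: 1.627 (Δ0.105)

2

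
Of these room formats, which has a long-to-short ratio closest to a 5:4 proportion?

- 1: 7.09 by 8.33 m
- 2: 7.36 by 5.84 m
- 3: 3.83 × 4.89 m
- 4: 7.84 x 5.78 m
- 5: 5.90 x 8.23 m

Ratios (long/short): 1 ≈ 1.175; 2 ≈ 1.260; 3 ≈ 1.277; 4 ≈ 1.356; 5 ≈ 1.395.
5:4 ≈ 1.250; option 2 is nearest (Δ 0.010).

2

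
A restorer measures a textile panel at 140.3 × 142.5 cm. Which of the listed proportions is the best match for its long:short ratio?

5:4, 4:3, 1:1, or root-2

142.5/140.3 ≈ 1.016. Nearest candidates are 1:1 (1.000, off by 0.016) and 5:4 (1.250, off by 0.234).

1:1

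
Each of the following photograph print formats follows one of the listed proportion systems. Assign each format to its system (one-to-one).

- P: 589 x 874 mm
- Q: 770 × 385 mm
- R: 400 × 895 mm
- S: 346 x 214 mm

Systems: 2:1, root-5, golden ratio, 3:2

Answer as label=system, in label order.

Ratios: P ≈ 1.484; Q ≈ 2.000; R ≈ 2.237; S ≈ 1.617.
Targets: 2:1 ≈ 2.000; root-5 ≈ 2.236; golden ratio ≈ 1.618; 3:2 ≈ 1.500.

P=3:2, Q=2:1, R=root-5, S=golden ratio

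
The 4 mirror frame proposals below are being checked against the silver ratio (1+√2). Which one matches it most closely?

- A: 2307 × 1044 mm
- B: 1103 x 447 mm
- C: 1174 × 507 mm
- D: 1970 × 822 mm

D

Ratios (long/short): A ≈ 2.210; B ≈ 2.468; C ≈ 2.316; D ≈ 2.397.
silver ratio ≈ 2.414; option D is nearest (Δ 0.017).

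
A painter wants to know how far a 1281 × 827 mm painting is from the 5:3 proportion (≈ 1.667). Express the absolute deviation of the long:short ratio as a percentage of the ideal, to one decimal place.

7.1%

Ratio = 1281 / 827 ≈ 1.5490.
Ideal 5:3 ≈ 1.6667. |1.5490 − 1.6667| / 1.6667 ≈ 7.06% → 7.1%.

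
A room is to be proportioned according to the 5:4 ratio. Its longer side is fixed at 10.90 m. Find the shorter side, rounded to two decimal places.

5:4 = 1.25000.
Shorter side = 10.90 ÷ 1.25000 ≈ 8.7200 → 8.72 m.

8.72 m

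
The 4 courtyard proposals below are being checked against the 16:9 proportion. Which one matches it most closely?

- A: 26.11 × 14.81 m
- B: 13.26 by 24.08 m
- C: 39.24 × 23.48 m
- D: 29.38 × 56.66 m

Ratios (long/short): A ≈ 1.763; B ≈ 1.816; C ≈ 1.671; D ≈ 1.929.
16:9 ≈ 1.778; option A is nearest (Δ 0.015).

A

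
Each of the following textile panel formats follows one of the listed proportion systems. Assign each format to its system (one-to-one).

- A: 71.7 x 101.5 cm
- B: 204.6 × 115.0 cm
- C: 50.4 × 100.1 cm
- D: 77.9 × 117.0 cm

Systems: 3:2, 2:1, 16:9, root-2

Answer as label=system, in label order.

A=root-2, B=16:9, C=2:1, D=3:2

A = 101.5/71.7 ≈ 1.416 → root-2 (1.414)
B = 204.6/115.0 ≈ 1.779 → 16:9 (1.778)
C = 100.1/50.4 ≈ 1.986 → 2:1 (2.000)
D = 117.0/77.9 ≈ 1.502 → 3:2 (1.500)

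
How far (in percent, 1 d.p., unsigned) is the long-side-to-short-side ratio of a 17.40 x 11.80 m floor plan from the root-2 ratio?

4.3%

Ratio = 17.40 / 11.80 ≈ 1.4746.
Ideal root-2 ≈ 1.4142. |1.4746 − 1.4142| / 1.4142 ≈ 4.27% → 4.3%.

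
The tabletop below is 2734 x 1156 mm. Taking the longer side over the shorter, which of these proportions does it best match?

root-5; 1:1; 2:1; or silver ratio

2734/1156 ≈ 2.365. Nearest candidates are silver ratio (2.414, off by 0.049) and root-5 (2.236, off by 0.129).

silver ratio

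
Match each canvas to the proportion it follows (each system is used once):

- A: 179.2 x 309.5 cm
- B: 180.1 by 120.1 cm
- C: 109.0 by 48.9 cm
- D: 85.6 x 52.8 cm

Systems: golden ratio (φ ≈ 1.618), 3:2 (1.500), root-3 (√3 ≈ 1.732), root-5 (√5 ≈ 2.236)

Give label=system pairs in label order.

A=root-3, B=3:2, C=root-5, D=golden ratio

Ratios: A ≈ 1.727; B ≈ 1.500; C ≈ 2.229; D ≈ 1.621.
Targets: golden ratio ≈ 1.618; 3:2 ≈ 1.500; root-3 ≈ 1.732; root-5 ≈ 2.236.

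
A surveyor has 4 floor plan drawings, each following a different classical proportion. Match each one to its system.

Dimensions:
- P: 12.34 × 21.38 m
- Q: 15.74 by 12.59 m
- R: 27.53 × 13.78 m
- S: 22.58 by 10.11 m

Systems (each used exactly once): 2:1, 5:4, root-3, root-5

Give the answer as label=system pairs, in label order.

P=root-3, Q=5:4, R=2:1, S=root-5

P = 21.38/12.34 ≈ 1.733 → root-3 (1.732)
Q = 15.74/12.59 ≈ 1.250 → 5:4 (1.250)
R = 27.53/13.78 ≈ 1.998 → 2:1 (2.000)
S = 22.58/10.11 ≈ 2.233 → root-5 (2.236)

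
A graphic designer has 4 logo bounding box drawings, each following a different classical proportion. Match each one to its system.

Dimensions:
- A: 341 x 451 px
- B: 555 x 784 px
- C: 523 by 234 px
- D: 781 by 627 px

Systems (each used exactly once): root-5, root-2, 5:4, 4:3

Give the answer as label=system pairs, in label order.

Ratios: A ≈ 1.323; B ≈ 1.413; C ≈ 2.235; D ≈ 1.246.
Targets: root-5 ≈ 2.236; root-2 ≈ 1.414; 5:4 ≈ 1.250; 4:3 ≈ 1.333.

A=4:3, B=root-2, C=root-5, D=5:4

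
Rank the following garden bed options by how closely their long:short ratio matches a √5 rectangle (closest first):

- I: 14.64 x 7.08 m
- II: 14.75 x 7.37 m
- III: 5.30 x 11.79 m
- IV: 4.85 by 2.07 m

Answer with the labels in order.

III, IV, I, II

I: 14.64/7.08 ≈ 2.068 → |2.068 − 2.236| = 0.168
II: 14.75/7.37 ≈ 2.001 → |2.001 − 2.236| = 0.235
III: 11.79/5.30 ≈ 2.225 → |2.225 − 2.236| = 0.011
IV: 4.85/2.07 ≈ 2.343 → |2.343 − 2.236| = 0.107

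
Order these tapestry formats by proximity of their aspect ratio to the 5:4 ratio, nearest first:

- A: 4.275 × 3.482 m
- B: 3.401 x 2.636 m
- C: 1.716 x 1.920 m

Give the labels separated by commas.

A, B, C

A: 4.275/3.482 ≈ 1.228 → |1.228 − 1.250| = 0.022
B: 3.401/2.636 ≈ 1.290 → |1.290 − 1.250| = 0.040
C: 1.920/1.716 ≈ 1.119 → |1.119 − 1.250| = 0.131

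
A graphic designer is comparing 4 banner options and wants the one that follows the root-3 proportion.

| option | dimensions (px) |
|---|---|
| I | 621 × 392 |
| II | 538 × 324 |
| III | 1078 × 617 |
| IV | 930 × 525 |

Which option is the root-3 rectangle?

III

Target root-3 ≈ 1.732.
I: 1.584 (Δ0.148)  II: 1.660 (Δ0.072)  III: 1.747 (Δ0.015)  IV: 1.771 (Δ0.039)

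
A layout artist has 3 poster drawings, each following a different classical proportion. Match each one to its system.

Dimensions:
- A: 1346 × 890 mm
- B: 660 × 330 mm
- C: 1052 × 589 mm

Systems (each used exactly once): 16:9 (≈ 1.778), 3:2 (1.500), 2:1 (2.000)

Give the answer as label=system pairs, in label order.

A = 1346/890 ≈ 1.512 → 3:2 (1.500)
B = 660/330 ≈ 2.000 → 2:1 (2.000)
C = 1052/589 ≈ 1.786 → 16:9 (1.778)

A=3:2, B=2:1, C=16:9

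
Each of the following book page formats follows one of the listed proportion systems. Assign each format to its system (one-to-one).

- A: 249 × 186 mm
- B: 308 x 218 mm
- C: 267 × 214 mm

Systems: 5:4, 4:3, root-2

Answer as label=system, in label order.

A=4:3, B=root-2, C=5:4

A = 249/186 ≈ 1.339 → 4:3 (1.333)
B = 308/218 ≈ 1.413 → root-2 (1.414)
C = 267/214 ≈ 1.248 → 5:4 (1.250)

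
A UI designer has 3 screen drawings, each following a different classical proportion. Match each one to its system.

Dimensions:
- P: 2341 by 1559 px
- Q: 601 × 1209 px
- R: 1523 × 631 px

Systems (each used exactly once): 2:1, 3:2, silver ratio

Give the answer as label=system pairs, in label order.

P=3:2, Q=2:1, R=silver ratio

Ratios: P ≈ 1.502; Q ≈ 2.012; R ≈ 2.414.
Targets: 2:1 ≈ 2.000; 3:2 ≈ 1.500; silver ratio ≈ 2.414.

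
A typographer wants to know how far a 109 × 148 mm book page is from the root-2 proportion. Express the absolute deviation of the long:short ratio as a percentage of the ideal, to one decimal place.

4.0%

Ratio = 148 / 109 ≈ 1.3578.
Ideal root-2 ≈ 1.4142. |1.3578 − 1.4142| / 1.4142 ≈ 3.99% → 4.0%.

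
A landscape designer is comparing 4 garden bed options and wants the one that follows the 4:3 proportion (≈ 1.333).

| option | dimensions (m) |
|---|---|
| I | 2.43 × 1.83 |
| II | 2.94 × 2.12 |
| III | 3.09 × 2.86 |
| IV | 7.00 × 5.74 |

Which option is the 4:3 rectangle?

Target 4:3 ≈ 1.333.
I: 1.328 (Δ0.005)  II: 1.387 (Δ0.054)  III: 1.080 (Δ0.253)  IV: 1.220 (Δ0.113)

I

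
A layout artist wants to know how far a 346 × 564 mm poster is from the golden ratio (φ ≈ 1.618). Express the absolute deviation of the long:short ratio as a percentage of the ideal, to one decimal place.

0.7%

Ratio = 564 / 346 ≈ 1.6301.
Ideal golden ratio ≈ 1.6180. |1.6301 − 1.6180| / 1.6180 ≈ 0.75% → 0.7%.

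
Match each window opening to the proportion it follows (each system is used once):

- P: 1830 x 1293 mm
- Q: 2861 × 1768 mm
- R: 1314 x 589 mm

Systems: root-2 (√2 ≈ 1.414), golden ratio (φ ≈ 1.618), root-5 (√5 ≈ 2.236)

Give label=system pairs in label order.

P = 1830/1293 ≈ 1.415 → root-2 (1.414)
Q = 2861/1768 ≈ 1.618 → golden ratio (1.618)
R = 1314/589 ≈ 2.231 → root-5 (2.236)

P=root-2, Q=golden ratio, R=root-5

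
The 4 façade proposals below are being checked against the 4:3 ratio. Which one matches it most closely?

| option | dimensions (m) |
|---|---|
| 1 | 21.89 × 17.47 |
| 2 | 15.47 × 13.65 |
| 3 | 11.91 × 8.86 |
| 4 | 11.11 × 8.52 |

Target 4:3 ≈ 1.333.
1: 1.253 (Δ0.080)  2: 1.133 (Δ0.200)  3: 1.344 (Δ0.011)  4: 1.304 (Δ0.029)

3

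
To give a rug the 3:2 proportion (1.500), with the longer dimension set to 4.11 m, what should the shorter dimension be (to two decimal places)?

3:2 = 1.50000.
Shorter side = 4.11 ÷ 1.50000 ≈ 2.7400 → 2.74 m.

2.74 m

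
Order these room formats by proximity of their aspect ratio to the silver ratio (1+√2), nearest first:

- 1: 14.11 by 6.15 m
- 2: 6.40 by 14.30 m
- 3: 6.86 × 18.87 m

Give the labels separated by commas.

1: 14.11/6.15 ≈ 2.294 → |2.294 − 2.414| = 0.120
2: 14.30/6.40 ≈ 2.234 → |2.234 − 2.414| = 0.180
3: 18.87/6.86 ≈ 2.751 → |2.751 − 2.414| = 0.337

1, 2, 3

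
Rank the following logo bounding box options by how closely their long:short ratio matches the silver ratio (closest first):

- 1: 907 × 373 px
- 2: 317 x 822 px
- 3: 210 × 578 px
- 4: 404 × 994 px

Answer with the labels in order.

1, 4, 2, 3

1: 907/373 ≈ 2.432 → |2.432 − 2.414| = 0.018
2: 822/317 ≈ 2.593 → |2.593 − 2.414| = 0.179
3: 578/210 ≈ 2.752 → |2.752 − 2.414| = 0.338
4: 994/404 ≈ 2.460 → |2.460 − 2.414| = 0.046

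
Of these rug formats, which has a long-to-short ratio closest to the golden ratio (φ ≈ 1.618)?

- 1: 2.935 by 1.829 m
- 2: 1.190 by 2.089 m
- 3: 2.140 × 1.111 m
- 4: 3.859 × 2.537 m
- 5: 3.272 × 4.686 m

Ratios (long/short): 1 ≈ 1.605; 2 ≈ 1.755; 3 ≈ 1.926; 4 ≈ 1.521; 5 ≈ 1.432.
golden ratio ≈ 1.618; option 1 is nearest (Δ 0.013).

1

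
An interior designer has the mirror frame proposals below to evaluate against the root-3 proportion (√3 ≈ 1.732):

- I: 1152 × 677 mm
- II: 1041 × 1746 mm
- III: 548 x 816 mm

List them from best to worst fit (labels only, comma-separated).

I: 1152/677 ≈ 1.702 → |1.702 − 1.732| = 0.030
II: 1746/1041 ≈ 1.677 → |1.677 − 1.732| = 0.055
III: 816/548 ≈ 1.489 → |1.489 − 1.732| = 0.243

I, II, III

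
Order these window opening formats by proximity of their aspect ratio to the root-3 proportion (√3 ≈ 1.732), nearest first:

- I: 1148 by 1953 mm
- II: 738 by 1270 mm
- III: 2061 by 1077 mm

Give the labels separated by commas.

II, I, III

I: 1953/1148 ≈ 1.701 → |1.701 − 1.732| = 0.031
II: 1270/738 ≈ 1.721 → |1.721 − 1.732| = 0.011
III: 2061/1077 ≈ 1.914 → |1.914 − 1.732| = 0.182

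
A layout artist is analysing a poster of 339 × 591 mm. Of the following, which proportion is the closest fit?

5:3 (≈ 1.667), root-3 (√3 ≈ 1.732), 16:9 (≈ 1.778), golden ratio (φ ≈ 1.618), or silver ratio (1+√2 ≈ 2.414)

Ratio = 591 / 339 ≈ 1.743.
Distances: 5:3 1.667 (Δ 0.076); root-3 1.732 (Δ 0.011); 16:9 1.778 (Δ 0.035); golden ratio 1.618 (Δ 0.125); silver ratio 2.414 (Δ 0.671).

root-3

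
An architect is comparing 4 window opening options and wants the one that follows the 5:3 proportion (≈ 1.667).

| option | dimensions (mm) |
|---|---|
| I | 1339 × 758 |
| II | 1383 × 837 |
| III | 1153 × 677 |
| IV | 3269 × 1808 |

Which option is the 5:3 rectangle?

II

Target 5:3 ≈ 1.667.
I: 1.766 (Δ0.099)  II: 1.652 (Δ0.015)  III: 1.703 (Δ0.036)  IV: 1.808 (Δ0.141)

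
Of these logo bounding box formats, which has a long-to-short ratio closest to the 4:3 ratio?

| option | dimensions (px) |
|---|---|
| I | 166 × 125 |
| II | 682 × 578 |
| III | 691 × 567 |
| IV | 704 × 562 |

I

Target 4:3 ≈ 1.333.
I: 1.328 (Δ0.005)  II: 1.180 (Δ0.153)  III: 1.219 (Δ0.114)  IV: 1.253 (Δ0.080)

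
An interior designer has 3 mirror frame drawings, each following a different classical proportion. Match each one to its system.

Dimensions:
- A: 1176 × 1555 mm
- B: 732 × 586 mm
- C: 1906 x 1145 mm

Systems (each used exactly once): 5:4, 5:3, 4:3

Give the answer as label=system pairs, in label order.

A = 1555/1176 ≈ 1.322 → 4:3 (1.333)
B = 732/586 ≈ 1.249 → 5:4 (1.250)
C = 1906/1145 ≈ 1.665 → 5:3 (1.667)

A=4:3, B=5:4, C=5:3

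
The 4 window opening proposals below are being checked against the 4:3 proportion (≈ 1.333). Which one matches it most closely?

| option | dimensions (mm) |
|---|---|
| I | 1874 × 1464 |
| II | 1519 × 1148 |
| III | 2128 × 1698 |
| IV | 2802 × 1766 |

Target 4:3 ≈ 1.333.
I: 1.280 (Δ0.053)  II: 1.323 (Δ0.010)  III: 1.253 (Δ0.080)  IV: 1.587 (Δ0.254)

II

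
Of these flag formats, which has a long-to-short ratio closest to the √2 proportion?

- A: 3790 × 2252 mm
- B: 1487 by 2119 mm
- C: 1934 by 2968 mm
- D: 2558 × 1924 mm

B

Target root-2 ≈ 1.414.
A: 1.683 (Δ0.269)  B: 1.425 (Δ0.011)  C: 1.535 (Δ0.121)  D: 1.330 (Δ0.084)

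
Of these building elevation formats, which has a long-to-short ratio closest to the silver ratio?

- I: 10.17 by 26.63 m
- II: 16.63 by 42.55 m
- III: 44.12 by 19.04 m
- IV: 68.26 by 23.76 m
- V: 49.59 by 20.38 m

Target silver ratio ≈ 2.414.
I: 2.618 (Δ0.204)  II: 2.559 (Δ0.145)  III: 2.317 (Δ0.097)  IV: 2.873 (Δ0.459)  V: 2.433 (Δ0.019)

V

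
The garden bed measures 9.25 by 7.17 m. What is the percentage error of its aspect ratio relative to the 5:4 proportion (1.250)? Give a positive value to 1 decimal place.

3.2%

Ratio = 9.25 / 7.17 ≈ 1.2901.
Ideal 5:4 = 1.2500. |1.2901 − 1.2500| / 1.2500 ≈ 3.21% → 3.2%.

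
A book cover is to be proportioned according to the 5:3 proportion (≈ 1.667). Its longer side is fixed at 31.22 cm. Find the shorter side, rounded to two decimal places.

18.73 cm

5:3 ≈ 1.66667.
Shorter side = 31.22 ÷ 1.66667 ≈ 18.7320 → 18.73 cm.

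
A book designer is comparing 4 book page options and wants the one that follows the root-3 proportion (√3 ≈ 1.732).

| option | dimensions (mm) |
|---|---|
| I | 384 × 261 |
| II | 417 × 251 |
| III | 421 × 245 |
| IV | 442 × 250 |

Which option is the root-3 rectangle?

III

Ratios (long/short): I ≈ 1.471; II ≈ 1.661; III ≈ 1.718; IV ≈ 1.768.
root-3 ≈ 1.732; option III is nearest (Δ 0.014).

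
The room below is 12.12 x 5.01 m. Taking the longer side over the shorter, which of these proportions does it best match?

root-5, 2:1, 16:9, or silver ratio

silver ratio

12.12/5.01 ≈ 2.419. Nearest candidates are silver ratio (2.414, off by 0.005) and root-5 (2.236, off by 0.183).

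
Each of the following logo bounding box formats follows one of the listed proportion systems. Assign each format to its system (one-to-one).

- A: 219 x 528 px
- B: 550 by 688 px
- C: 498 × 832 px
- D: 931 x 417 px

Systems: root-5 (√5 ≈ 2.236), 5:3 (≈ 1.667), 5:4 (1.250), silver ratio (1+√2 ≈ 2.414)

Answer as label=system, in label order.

A=silver ratio, B=5:4, C=5:3, D=root-5

Ratios: A ≈ 2.411; B ≈ 1.251; C ≈ 1.671; D ≈ 2.233.
Targets: root-5 ≈ 2.236; 5:3 ≈ 1.667; 5:4 ≈ 1.250; silver ratio ≈ 2.414.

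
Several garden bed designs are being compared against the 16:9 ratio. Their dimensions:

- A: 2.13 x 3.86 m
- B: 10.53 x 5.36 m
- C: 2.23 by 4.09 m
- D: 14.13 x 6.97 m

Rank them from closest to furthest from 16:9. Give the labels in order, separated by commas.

A: 3.86/2.13 ≈ 1.812 → |1.812 − 1.778| = 0.034
B: 10.53/5.36 ≈ 1.965 → |1.965 − 1.778| = 0.187
C: 4.09/2.23 ≈ 1.834 → |1.834 − 1.778| = 0.056
D: 14.13/6.97 ≈ 2.027 → |2.027 − 1.778| = 0.249

A, C, B, D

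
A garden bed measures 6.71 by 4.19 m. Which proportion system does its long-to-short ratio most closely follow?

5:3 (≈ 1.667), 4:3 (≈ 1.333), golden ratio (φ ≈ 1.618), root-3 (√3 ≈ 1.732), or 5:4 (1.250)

golden ratio

Ratio = 6.71 / 4.19 ≈ 1.601.
Distances: 5:3 1.667 (Δ 0.066); 4:3 1.333 (Δ 0.268); golden ratio 1.618 (Δ 0.017); root-3 1.732 (Δ 0.131); 5:4 1.250 (Δ 0.351).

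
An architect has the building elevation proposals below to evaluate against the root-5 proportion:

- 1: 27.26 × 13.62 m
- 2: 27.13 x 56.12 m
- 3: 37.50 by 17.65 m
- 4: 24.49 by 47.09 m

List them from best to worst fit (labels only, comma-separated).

Ratios: 1 = 27.26 / 13.62 ≈ 2.001; 2 = 56.12 / 27.13 ≈ 2.069; 3 = 37.50 / 17.65 ≈ 2.125; 4 = 47.09 / 24.49 ≈ 1.923.
|Δ from 2.236|: 1 0.235; 2 0.167; 3 0.111; 4 0.313.

3, 2, 1, 4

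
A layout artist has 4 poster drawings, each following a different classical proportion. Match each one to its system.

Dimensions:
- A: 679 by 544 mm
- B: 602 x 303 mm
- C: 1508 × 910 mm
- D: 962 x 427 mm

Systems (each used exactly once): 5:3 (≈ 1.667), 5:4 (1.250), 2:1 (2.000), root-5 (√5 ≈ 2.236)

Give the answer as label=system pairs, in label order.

A = 679/544 ≈ 1.248 → 5:4 (1.250)
B = 602/303 ≈ 1.987 → 2:1 (2.000)
C = 1508/910 ≈ 1.657 → 5:3 (1.667)
D = 962/427 ≈ 2.253 → root-5 (2.236)

A=5:4, B=2:1, C=5:3, D=root-5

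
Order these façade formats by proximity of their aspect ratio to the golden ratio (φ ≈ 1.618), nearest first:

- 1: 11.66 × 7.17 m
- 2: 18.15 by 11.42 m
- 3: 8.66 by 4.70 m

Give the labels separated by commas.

1: 11.66/7.17 ≈ 1.626 → |1.626 − 1.618| = 0.008
2: 18.15/11.42 ≈ 1.589 → |1.589 − 1.618| = 0.029
3: 8.66/4.70 ≈ 1.843 → |1.843 − 1.618| = 0.225

1, 2, 3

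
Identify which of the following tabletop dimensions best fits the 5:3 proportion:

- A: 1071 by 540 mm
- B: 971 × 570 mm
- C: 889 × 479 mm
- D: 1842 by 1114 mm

Target 5:3 ≈ 1.667.
A: 1.983 (Δ0.316)  B: 1.704 (Δ0.037)  C: 1.856 (Δ0.189)  D: 1.654 (Δ0.013)

D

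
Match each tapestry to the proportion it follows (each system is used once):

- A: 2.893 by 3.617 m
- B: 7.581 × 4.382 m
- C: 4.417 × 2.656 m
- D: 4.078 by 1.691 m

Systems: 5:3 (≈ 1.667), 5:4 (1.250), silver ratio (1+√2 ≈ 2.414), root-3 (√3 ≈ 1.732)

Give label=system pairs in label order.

A=5:4, B=root-3, C=5:3, D=silver ratio

Ratios: A ≈ 1.250; B ≈ 1.730; C ≈ 1.663; D ≈ 2.412.
Targets: 5:3 ≈ 1.667; 5:4 ≈ 1.250; silver ratio ≈ 2.414; root-3 ≈ 1.732.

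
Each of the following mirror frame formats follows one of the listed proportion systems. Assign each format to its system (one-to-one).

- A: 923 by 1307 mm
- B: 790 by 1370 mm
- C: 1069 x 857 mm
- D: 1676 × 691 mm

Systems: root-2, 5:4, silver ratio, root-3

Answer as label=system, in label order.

A=root-2, B=root-3, C=5:4, D=silver ratio

A = 1307/923 ≈ 1.416 → root-2 (1.414)
B = 1370/790 ≈ 1.734 → root-3 (1.732)
C = 1069/857 ≈ 1.247 → 5:4 (1.250)
D = 1676/691 ≈ 2.425 → silver ratio (2.414)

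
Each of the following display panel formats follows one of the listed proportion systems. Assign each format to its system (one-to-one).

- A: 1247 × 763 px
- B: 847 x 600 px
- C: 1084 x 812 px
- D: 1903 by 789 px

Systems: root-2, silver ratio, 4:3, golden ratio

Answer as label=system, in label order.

A=golden ratio, B=root-2, C=4:3, D=silver ratio

Ratios: A ≈ 1.634; B ≈ 1.412; C ≈ 1.335; D ≈ 2.412.
Targets: root-2 ≈ 1.414; silver ratio ≈ 2.414; 4:3 ≈ 1.333; golden ratio ≈ 1.618.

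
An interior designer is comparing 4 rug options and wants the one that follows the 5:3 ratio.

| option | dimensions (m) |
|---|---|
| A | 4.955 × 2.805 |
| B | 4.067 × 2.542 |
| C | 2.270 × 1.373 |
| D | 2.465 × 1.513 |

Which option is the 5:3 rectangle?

Ratios (long/short): A ≈ 1.766; B ≈ 1.600; C ≈ 1.653; D ≈ 1.629.
5:3 ≈ 1.667; option C is nearest (Δ 0.014).

C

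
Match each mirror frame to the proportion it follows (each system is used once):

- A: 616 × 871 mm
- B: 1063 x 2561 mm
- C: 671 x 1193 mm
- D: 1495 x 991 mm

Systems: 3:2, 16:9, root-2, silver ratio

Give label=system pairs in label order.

A = 871/616 ≈ 1.414 → root-2 (1.414)
B = 2561/1063 ≈ 2.409 → silver ratio (2.414)
C = 1193/671 ≈ 1.778 → 16:9 (1.778)
D = 1495/991 ≈ 1.509 → 3:2 (1.500)

A=root-2, B=silver ratio, C=16:9, D=3:2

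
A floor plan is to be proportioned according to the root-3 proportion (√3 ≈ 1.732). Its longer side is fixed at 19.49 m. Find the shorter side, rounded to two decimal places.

root-3 ≈ 1.73205.
Shorter side = 19.49 ÷ 1.73205 ≈ 11.2526 → 11.25 m.

11.25 m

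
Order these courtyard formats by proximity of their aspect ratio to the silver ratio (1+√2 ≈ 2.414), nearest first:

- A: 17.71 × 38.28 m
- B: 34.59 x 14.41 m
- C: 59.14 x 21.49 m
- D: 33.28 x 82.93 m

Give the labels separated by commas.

B, D, A, C

Ratios: A = 38.28 / 17.71 ≈ 2.161; B = 34.59 / 14.41 ≈ 2.400; C = 59.14 / 21.49 ≈ 2.752; D = 82.93 / 33.28 ≈ 2.492.
|Δ from 2.414|: A 0.253; B 0.014; C 0.338; D 0.078.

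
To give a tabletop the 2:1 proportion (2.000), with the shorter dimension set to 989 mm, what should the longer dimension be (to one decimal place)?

2:1 = 2.00000.
Longer side = 989 × 2.00000 ≈ 1978.000 → 1978.0 mm.

1978.0 mm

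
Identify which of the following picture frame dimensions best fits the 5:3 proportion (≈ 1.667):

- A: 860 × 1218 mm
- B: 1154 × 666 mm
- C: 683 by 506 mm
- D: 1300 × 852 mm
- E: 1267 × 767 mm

Target 5:3 ≈ 1.667.
A: 1.416 (Δ0.251)  B: 1.733 (Δ0.066)  C: 1.350 (Δ0.317)  D: 1.526 (Δ0.141)  E: 1.652 (Δ0.015)

E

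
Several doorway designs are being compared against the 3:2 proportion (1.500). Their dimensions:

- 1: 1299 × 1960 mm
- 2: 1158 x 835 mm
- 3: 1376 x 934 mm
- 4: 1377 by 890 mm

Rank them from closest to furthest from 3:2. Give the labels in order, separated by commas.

1, 3, 4, 2

Ratios: 1 = 1960 / 1299 ≈ 1.509; 2 = 1158 / 835 ≈ 1.387; 3 = 1376 / 934 ≈ 1.473; 4 = 1377 / 890 ≈ 1.547.
|Δ from 1.500|: 1 0.009; 2 0.113; 3 0.027; 4 0.047.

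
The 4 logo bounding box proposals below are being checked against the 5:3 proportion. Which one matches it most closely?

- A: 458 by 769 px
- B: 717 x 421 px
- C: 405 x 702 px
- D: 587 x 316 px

A

Target 5:3 ≈ 1.667.
A: 1.679 (Δ0.012)  B: 1.703 (Δ0.036)  C: 1.733 (Δ0.066)  D: 1.858 (Δ0.191)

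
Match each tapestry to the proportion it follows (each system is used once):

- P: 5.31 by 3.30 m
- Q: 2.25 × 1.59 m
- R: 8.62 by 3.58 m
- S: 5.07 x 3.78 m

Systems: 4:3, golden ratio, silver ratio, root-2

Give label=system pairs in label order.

P=golden ratio, Q=root-2, R=silver ratio, S=4:3

P = 5.31/3.30 ≈ 1.609 → golden ratio (1.618)
Q = 2.25/1.59 ≈ 1.415 → root-2 (1.414)
R = 8.62/3.58 ≈ 2.408 → silver ratio (2.414)
S = 5.07/3.78 ≈ 1.341 → 4:3 (1.333)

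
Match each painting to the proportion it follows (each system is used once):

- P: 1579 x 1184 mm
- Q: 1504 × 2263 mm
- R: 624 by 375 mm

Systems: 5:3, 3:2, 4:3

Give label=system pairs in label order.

P=4:3, Q=3:2, R=5:3

Ratios: P ≈ 1.334; Q ≈ 1.505; R ≈ 1.664.
Targets: 5:3 ≈ 1.667; 3:2 ≈ 1.500; 4:3 ≈ 1.333.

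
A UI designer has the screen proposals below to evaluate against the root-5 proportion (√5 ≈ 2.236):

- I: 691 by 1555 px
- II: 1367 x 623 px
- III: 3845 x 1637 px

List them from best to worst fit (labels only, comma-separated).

I, II, III

I: 1555/691 ≈ 2.250 → |2.250 − 2.236| = 0.014
II: 1367/623 ≈ 2.194 → |2.194 − 2.236| = 0.042
III: 3845/1637 ≈ 2.349 → |2.349 − 2.236| = 0.113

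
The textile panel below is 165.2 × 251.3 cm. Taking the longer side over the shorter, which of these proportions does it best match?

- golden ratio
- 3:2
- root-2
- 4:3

3:2

251.3/165.2 ≈ 1.521. Nearest candidates are 3:2 (1.500, off by 0.021) and golden ratio (1.618, off by 0.097).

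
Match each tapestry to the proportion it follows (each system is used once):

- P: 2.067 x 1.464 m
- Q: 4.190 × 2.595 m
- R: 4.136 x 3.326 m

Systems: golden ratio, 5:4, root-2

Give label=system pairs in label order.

Ratios: P ≈ 1.412; Q ≈ 1.615; R ≈ 1.244.
Targets: golden ratio ≈ 1.618; 5:4 ≈ 1.250; root-2 ≈ 1.414.

P=root-2, Q=golden ratio, R=5:4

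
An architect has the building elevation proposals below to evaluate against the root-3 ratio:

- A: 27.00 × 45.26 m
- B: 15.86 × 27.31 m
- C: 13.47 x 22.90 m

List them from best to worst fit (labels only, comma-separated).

Ratios: A = 45.26 / 27.00 ≈ 1.676; B = 27.31 / 15.86 ≈ 1.722; C = 22.90 / 13.47 ≈ 1.700.
|Δ from 1.732|: A 0.056; B 0.010; C 0.032.

B, C, A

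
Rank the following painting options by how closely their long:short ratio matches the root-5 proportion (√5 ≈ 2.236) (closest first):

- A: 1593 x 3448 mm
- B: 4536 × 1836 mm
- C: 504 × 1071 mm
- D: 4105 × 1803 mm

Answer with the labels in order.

Ratios: A = 3448 / 1593 ≈ 2.164; B = 4536 / 1836 ≈ 2.471; C = 1071 / 504 ≈ 2.125; D = 4105 / 1803 ≈ 2.277.
|Δ from 2.236|: A 0.072; B 0.235; C 0.111; D 0.041.

D, A, C, B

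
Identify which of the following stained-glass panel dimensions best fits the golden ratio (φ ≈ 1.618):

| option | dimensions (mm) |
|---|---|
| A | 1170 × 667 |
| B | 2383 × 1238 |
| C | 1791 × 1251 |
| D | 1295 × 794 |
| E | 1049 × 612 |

D

Ratios (long/short): A ≈ 1.754; B ≈ 1.925; C ≈ 1.432; D ≈ 1.631; E ≈ 1.714.
golden ratio ≈ 1.618; option D is nearest (Δ 0.013).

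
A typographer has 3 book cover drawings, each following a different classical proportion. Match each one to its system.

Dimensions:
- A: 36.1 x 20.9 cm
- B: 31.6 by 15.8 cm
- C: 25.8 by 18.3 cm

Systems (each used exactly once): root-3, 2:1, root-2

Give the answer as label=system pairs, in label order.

A=root-3, B=2:1, C=root-2

A = 36.1/20.9 ≈ 1.727 → root-3 (1.732)
B = 31.6/15.8 ≈ 2.000 → 2:1 (2.000)
C = 25.8/18.3 ≈ 1.410 → root-2 (1.414)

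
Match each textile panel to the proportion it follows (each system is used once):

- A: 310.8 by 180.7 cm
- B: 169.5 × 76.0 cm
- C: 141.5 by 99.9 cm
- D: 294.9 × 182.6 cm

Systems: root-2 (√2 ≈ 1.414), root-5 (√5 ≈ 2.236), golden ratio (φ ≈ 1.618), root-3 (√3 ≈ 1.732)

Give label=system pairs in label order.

Ratios: A ≈ 1.720; B ≈ 2.230; C ≈ 1.416; D ≈ 1.615.
Targets: root-2 ≈ 1.414; root-5 ≈ 2.236; golden ratio ≈ 1.618; root-3 ≈ 1.732.

A=root-3, B=root-5, C=root-2, D=golden ratio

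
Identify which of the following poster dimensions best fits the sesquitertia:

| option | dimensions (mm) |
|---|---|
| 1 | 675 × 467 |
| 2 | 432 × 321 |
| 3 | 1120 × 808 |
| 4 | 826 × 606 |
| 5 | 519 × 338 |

Ratios (long/short): 1 ≈ 1.445; 2 ≈ 1.346; 3 ≈ 1.386; 4 ≈ 1.363; 5 ≈ 1.536.
4:3 ≈ 1.333; option 2 is nearest (Δ 0.013).

2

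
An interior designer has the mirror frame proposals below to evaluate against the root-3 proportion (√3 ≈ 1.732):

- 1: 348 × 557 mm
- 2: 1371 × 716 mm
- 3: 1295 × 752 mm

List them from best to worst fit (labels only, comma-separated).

3, 1, 2

Ratios: 1 = 557 / 348 ≈ 1.601; 2 = 1371 / 716 ≈ 1.915; 3 = 1295 / 752 ≈ 1.722.
|Δ from 1.732|: 1 0.131; 2 0.183; 3 0.010.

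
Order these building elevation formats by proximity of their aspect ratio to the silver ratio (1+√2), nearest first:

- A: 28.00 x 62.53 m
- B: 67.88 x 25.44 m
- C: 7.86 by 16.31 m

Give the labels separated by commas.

A, B, C

Ratios: A = 62.53 / 28.00 ≈ 2.233; B = 67.88 / 25.44 ≈ 2.668; C = 16.31 / 7.86 ≈ 2.075.
|Δ from 2.414|: A 0.181; B 0.254; C 0.339.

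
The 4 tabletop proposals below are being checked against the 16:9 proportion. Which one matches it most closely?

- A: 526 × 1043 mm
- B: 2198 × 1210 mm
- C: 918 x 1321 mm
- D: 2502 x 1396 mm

Target 16:9 ≈ 1.778.
A: 1.983 (Δ0.205)  B: 1.817 (Δ0.039)  C: 1.439 (Δ0.339)  D: 1.792 (Δ0.014)

D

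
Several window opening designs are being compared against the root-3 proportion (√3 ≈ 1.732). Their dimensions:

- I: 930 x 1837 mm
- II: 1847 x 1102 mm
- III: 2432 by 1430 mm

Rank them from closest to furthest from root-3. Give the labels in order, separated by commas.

III, II, I

I: 1837/930 ≈ 1.975 → |1.975 − 1.732| = 0.243
II: 1847/1102 ≈ 1.676 → |1.676 − 1.732| = 0.056
III: 2432/1430 ≈ 1.701 → |1.701 − 1.732| = 0.031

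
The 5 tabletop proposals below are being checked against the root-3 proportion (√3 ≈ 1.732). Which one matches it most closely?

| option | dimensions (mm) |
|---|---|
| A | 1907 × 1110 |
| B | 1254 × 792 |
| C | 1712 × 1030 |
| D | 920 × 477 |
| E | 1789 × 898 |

A

Target root-3 ≈ 1.732.
A: 1.718 (Δ0.014)  B: 1.583 (Δ0.149)  C: 1.662 (Δ0.070)  D: 1.929 (Δ0.197)  E: 1.992 (Δ0.260)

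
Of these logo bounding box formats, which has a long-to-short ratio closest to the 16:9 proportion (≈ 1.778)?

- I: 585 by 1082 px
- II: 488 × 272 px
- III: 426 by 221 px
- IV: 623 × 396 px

II

Target 16:9 ≈ 1.778.
I: 1.850 (Δ0.072)  II: 1.794 (Δ0.016)  III: 1.928 (Δ0.150)  IV: 1.573 (Δ0.205)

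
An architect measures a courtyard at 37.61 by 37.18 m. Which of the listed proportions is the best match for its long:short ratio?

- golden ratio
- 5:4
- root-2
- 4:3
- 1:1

1:1

37.61/37.18 ≈ 1.012. Nearest candidates are 1:1 (1.000, off by 0.012) and 5:4 (1.250, off by 0.238).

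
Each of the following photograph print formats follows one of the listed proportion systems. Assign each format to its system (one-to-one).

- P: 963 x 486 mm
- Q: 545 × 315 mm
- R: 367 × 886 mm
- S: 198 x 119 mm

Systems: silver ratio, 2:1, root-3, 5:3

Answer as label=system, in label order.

P=2:1, Q=root-3, R=silver ratio, S=5:3

P = 963/486 ≈ 1.981 → 2:1 (2.000)
Q = 545/315 ≈ 1.730 → root-3 (1.732)
R = 886/367 ≈ 2.414 → silver ratio (2.414)
S = 198/119 ≈ 1.664 → 5:3 (1.667)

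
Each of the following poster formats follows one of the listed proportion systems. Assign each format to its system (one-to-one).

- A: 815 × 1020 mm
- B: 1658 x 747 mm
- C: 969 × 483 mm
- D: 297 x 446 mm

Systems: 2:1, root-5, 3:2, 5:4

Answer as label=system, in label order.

A=5:4, B=root-5, C=2:1, D=3:2

A = 1020/815 ≈ 1.252 → 5:4 (1.250)
B = 1658/747 ≈ 2.220 → root-5 (2.236)
C = 969/483 ≈ 2.006 → 2:1 (2.000)
D = 446/297 ≈ 1.502 → 3:2 (1.500)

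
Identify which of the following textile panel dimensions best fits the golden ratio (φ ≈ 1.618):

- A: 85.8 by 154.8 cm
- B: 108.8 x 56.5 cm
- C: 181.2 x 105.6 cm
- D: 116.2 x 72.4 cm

D

Target golden ratio ≈ 1.618.
A: 1.804 (Δ0.186)  B: 1.926 (Δ0.308)  C: 1.716 (Δ0.098)  D: 1.605 (Δ0.013)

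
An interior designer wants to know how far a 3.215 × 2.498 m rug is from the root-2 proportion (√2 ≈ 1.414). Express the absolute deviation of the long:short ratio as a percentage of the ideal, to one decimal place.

9.0%

Ratio = 3.215 / 2.498 ≈ 1.2870.
Ideal root-2 ≈ 1.4142. |1.2870 − 1.4142| / 1.4142 ≈ 8.99% → 9.0%.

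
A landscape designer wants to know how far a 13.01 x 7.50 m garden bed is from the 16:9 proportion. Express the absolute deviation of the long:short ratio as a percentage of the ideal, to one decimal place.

2.4%

Ratio = 13.01 / 7.50 ≈ 1.7347.
Ideal 16:9 ≈ 1.7778. |1.7347 − 1.7778| / 1.7778 ≈ 2.42% → 2.4%.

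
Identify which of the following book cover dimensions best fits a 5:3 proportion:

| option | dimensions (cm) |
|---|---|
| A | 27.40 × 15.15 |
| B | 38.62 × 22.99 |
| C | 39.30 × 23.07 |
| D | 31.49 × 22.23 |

B

Target 5:3 ≈ 1.667.
A: 1.809 (Δ0.142)  B: 1.680 (Δ0.013)  C: 1.704 (Δ0.037)  D: 1.417 (Δ0.250)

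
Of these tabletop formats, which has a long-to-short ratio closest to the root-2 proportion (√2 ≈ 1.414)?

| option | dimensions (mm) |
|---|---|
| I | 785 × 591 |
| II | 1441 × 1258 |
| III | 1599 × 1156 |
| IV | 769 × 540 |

IV

Ratios (long/short): I ≈ 1.328; II ≈ 1.145; III ≈ 1.383; IV ≈ 1.424.
root-2 ≈ 1.414; option IV is nearest (Δ 0.010).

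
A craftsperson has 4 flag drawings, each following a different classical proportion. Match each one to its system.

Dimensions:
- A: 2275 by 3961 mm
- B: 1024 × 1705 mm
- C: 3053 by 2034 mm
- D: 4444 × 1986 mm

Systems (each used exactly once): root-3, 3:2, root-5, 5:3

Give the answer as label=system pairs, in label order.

Ratios: A ≈ 1.741; B ≈ 1.665; C ≈ 1.501; D ≈ 2.238.
Targets: root-3 ≈ 1.732; 3:2 ≈ 1.500; root-5 ≈ 2.236; 5:3 ≈ 1.667.

A=root-3, B=5:3, C=3:2, D=root-5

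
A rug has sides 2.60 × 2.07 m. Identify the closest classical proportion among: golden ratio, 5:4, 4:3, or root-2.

5:4

2.60/2.07 ≈ 1.256. Nearest candidates are 5:4 (1.250, off by 0.006) and 4:3 (1.333, off by 0.077).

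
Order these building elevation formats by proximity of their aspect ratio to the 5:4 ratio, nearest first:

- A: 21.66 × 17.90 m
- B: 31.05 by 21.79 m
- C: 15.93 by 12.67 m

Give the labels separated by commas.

Ratios: A = 21.66 / 17.90 ≈ 1.210; B = 31.05 / 21.79 ≈ 1.425; C = 15.93 / 12.67 ≈ 1.257.
|Δ from 1.250|: A 0.040; B 0.175; C 0.007.

C, A, B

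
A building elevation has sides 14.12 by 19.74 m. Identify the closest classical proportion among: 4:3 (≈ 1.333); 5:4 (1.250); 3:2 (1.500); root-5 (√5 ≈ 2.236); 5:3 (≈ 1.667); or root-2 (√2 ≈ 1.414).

19.74/14.12 ≈ 1.398. Nearest candidates are root-2 (1.414, off by 0.016) and 4:3 (1.333, off by 0.065).

root-2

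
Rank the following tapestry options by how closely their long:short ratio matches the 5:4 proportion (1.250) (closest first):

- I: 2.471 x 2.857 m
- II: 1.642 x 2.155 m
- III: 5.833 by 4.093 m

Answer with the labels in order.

Ratios: I = 2.857 / 2.471 ≈ 1.156; II = 2.155 / 1.642 ≈ 1.312; III = 5.833 / 4.093 ≈ 1.425.
|Δ from 1.250|: I 0.094; II 0.062; III 0.175.

II, I, III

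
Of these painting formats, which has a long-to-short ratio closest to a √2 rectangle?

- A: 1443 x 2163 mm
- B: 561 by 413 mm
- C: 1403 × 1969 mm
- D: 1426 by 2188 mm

C

Target root-2 ≈ 1.414.
A: 1.499 (Δ0.085)  B: 1.358 (Δ0.056)  C: 1.403 (Δ0.011)  D: 1.534 (Δ0.120)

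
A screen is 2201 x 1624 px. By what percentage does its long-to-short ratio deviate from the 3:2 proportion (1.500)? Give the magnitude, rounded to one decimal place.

Ratio = 2201 / 1624 ≈ 1.3553.
Ideal 3:2 = 1.5000. |1.3553 − 1.5000| / 1.5000 ≈ 9.65% → 9.6%.

9.6%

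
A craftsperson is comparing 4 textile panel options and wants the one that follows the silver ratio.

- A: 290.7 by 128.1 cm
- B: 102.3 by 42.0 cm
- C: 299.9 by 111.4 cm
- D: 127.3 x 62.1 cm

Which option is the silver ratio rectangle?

Ratios (long/short): A ≈ 2.269; B ≈ 2.436; C ≈ 2.692; D ≈ 2.050.
silver ratio ≈ 2.414; option B is nearest (Δ 0.022).

B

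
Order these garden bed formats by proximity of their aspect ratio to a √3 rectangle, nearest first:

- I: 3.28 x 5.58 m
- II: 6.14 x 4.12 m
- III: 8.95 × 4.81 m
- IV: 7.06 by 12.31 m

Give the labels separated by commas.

IV, I, III, II

Ratios: I = 5.58 / 3.28 ≈ 1.701; II = 6.14 / 4.12 ≈ 1.490; III = 8.95 / 4.81 ≈ 1.861; IV = 12.31 / 7.06 ≈ 1.744.
|Δ from 1.732|: I 0.031; II 0.242; III 0.129; IV 0.012.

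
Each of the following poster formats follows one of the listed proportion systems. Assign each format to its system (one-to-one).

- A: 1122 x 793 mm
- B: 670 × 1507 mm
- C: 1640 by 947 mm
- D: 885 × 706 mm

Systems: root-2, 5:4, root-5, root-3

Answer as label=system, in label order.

Ratios: A ≈ 1.415; B ≈ 2.249; C ≈ 1.732; D ≈ 1.254.
Targets: root-2 ≈ 1.414; 5:4 ≈ 1.250; root-5 ≈ 2.236; root-3 ≈ 1.732.

A=root-2, B=root-5, C=root-3, D=5:4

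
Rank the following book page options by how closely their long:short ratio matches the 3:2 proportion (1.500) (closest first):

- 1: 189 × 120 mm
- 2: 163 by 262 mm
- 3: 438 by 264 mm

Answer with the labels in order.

1, 2, 3

1: 189/120 ≈ 1.575 → |1.575 − 1.500| = 0.075
2: 262/163 ≈ 1.607 → |1.607 − 1.500| = 0.107
3: 438/264 ≈ 1.659 → |1.659 − 1.500| = 0.159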